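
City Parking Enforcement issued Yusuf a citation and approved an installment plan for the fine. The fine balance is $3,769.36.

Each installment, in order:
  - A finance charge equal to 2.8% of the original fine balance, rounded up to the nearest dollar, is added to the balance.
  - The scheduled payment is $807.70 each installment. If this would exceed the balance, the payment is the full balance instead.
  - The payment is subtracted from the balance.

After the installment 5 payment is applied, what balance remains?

Installment 1: $3,769.36 +$106.00 interest = $3,875.36; pay $807.70 → $3,067.66
Installment 2: $3,067.66 +$106.00 interest = $3,173.66; pay $807.70 → $2,365.96
Installment 3: $2,365.96 +$106.00 interest = $2,471.96; pay $807.70 → $1,664.26
Installment 4: $1,664.26 +$106.00 interest = $1,770.26; pay $807.70 → $962.56
Installment 5: $962.56 +$106.00 interest = $1,068.56; pay $807.70 → $260.86

$260.86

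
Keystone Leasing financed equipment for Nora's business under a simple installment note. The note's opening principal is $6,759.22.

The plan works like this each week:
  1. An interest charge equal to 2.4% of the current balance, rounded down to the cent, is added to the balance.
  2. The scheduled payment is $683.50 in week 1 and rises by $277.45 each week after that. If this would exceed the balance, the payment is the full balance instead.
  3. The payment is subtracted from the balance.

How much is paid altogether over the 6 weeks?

Week 1: $6,759.22 +$162.22 interest = $6,921.44; pay $683.50 → $6,237.94
Week 2: $6,237.94 +$149.71 interest = $6,387.65; pay $960.95 → $5,426.70
Week 3: $5,426.70 +$130.24 interest = $5,556.94; pay $1,238.40 → $4,318.54
Week 4: $4,318.54 +$103.64 interest = $4,422.18; pay $1,515.85 → $2,906.33
Week 5: $2,906.33 +$69.75 interest = $2,976.08; pay $1,793.30 → $1,182.78
Week 6: $1,182.78 +$28.38 interest = $1,211.16; pay $1,211.16 → $0.00
Total paid: $7,403.16

$7,403.16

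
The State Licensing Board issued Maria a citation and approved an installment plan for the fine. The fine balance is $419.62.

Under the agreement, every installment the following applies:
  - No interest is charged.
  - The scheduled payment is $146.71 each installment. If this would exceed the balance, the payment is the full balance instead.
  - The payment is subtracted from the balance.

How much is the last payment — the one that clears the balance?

Installment 1: $419.62 − $146.71 → $272.91
Installment 2: $272.91 − $146.71 → $126.20
Installment 3: $126.20 − $126.20 → $0.00

$126.20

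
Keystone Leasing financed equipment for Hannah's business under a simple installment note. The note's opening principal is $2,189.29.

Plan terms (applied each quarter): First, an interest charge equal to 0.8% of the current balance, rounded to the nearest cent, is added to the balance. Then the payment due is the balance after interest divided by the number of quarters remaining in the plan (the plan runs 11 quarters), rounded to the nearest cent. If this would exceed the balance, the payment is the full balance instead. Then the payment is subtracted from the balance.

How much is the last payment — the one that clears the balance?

$217.25

Quarter 1: opening $2,189.29; interest $17.51 → $2,206.80; payment $200.62; balance $2,006.18
Quarter 2: opening $2,006.18; interest $16.05 → $2,022.23; payment $202.22; balance $1,820.01
Quarter 3: opening $1,820.01; interest $14.56 → $1,834.57; payment $203.84; balance $1,630.73
Quarter 4: opening $1,630.73; interest $13.05 → $1,643.78; payment $205.47; balance $1,438.31
Quarter 5: opening $1,438.31; interest $11.51 → $1,449.82; payment $207.12; balance $1,242.70
Quarter 6: opening $1,242.70; interest $9.94 → $1,252.64; payment $208.77; balance $1,043.87
Quarter 7: opening $1,043.87; interest $8.35 → $1,052.22; payment $210.44; balance $841.78
Quarter 8: opening $841.78; interest $6.73 → $848.51; payment $212.13; balance $636.38
Quarter 9: opening $636.38; interest $5.09 → $641.47; payment $213.82; balance $427.65
Quarter 10: opening $427.65; interest $3.42 → $431.07; payment $215.54; balance $215.53
Quarter 11: opening $215.53; interest $1.72 → $217.25; payment $217.25; balance $0.00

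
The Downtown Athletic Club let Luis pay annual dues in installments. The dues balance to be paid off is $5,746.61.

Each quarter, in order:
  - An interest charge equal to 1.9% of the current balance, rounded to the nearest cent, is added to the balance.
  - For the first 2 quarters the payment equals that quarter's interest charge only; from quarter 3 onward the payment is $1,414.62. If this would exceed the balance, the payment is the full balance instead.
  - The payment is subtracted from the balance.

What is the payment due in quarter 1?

$109.19

Quarter 1: opening $5,746.61; interest $109.19 → $5,855.80; payment $109.19; balance $5,746.61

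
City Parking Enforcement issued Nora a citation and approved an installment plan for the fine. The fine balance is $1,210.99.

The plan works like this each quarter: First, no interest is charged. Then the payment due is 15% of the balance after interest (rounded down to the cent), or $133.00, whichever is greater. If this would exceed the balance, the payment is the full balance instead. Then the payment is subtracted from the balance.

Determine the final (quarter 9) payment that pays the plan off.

$76.95

Quarter 1: $1,210.99 − $181.64 → $1,029.35
Quarter 2: $1,029.35 − $154.40 → $874.95
Quarter 3: $874.95 − $133.00 → $741.95
Quarter 4: $741.95 − $133.00 → $608.95
Quarter 5: $608.95 − $133.00 → $475.95
Quarter 6: $475.95 − $133.00 → $342.95
Quarter 7: $342.95 − $133.00 → $209.95
Quarter 8: $209.95 − $133.00 → $76.95
Quarter 9: $76.95 − $76.95 → $0.00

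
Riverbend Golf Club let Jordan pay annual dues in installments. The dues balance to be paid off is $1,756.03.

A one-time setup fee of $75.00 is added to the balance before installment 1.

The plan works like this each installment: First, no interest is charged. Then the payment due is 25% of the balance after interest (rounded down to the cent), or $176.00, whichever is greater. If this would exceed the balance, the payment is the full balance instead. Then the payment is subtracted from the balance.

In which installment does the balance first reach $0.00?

8

Installment 1: opening $1,831.03; payment $457.75; balance $1,373.28
Installment 2: opening $1,373.28; payment $343.32; balance $1,029.96
Installment 3: opening $1,029.96; payment $257.49; balance $772.47
Installment 4: opening $772.47; payment $193.11; balance $579.36
Installment 5: opening $579.36; payment $176.00; balance $403.36
Installment 6: opening $403.36; payment $176.00; balance $227.36
Installment 7: opening $227.36; payment $176.00; balance $51.36
Installment 8: opening $51.36; payment $51.36; balance $0.00
Balance reaches $0.00 in installment 8.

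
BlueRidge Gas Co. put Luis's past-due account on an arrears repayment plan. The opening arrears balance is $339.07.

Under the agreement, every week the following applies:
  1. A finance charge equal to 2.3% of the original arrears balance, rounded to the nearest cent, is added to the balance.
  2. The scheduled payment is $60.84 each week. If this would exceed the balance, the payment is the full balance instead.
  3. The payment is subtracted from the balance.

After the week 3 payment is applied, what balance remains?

# | Opening | Interest | Payment | End bal
1 | $339.07 | $7.80 | $60.84 | $286.03
2 | $286.03 | $7.80 | $60.84 | $232.99
3 | $232.99 | $7.80 | $60.84 | $179.95

$179.95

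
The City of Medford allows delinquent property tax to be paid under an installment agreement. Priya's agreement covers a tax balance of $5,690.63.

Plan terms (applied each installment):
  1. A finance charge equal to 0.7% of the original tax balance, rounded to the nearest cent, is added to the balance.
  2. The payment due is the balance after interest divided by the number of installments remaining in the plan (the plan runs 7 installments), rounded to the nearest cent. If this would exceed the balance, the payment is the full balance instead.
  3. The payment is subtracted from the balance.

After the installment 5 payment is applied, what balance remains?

Installment 1: $5,690.63 +$39.83 interest = $5,730.46; pay $818.64 → $4,911.82
Installment 2: $4,911.82 +$39.83 interest = $4,951.65; pay $825.28 → $4,126.37
Installment 3: $4,126.37 +$39.83 interest = $4,166.20; pay $833.24 → $3,332.96
Installment 4: $3,332.96 +$39.83 interest = $3,372.79; pay $843.20 → $2,529.59
Installment 5: $2,529.59 +$39.83 interest = $2,569.42; pay $856.47 → $1,712.95

$1,712.95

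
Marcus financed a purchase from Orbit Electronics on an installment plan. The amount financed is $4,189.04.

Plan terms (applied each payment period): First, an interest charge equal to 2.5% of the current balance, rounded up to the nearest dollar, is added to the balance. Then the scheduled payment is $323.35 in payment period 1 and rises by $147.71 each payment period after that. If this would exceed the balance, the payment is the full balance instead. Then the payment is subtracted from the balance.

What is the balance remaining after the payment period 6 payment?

$504.29

# | Opening | Interest | Payment | End bal
1 | $4,189.04 | $105.00 | $323.35 | $3,970.69
2 | $3,970.69 | $100.00 | $471.06 | $3,599.63
3 | $3,599.63 | $90.00 | $618.77 | $3,070.86
4 | $3,070.86 | $77.00 | $766.48 | $2,381.38
5 | $2,381.38 | $60.00 | $914.19 | $1,527.19
6 | $1,527.19 | $39.00 | $1,061.90 | $504.29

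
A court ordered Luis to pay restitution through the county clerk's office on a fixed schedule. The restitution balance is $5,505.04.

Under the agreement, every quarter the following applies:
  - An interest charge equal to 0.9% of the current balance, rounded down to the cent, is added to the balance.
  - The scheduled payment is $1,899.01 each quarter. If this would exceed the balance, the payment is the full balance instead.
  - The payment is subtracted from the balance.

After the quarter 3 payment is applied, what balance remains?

$0.00

Quarter 1: $5,505.04 +$49.54 interest = $5,554.58; pay $1,899.01 → $3,655.57
Quarter 2: $3,655.57 +$32.90 interest = $3,688.47; pay $1,899.01 → $1,789.46
Quarter 3: $1,789.46 +$16.10 interest = $1,805.56; pay $1,805.56 → $0.00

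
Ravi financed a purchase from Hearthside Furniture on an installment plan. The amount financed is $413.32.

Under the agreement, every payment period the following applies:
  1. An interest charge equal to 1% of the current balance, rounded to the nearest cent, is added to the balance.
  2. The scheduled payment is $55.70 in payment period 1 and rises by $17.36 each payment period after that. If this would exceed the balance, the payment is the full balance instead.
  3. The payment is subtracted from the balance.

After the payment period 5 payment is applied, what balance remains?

Payment period 1: opening $413.32; interest $4.13 → $417.45; payment $55.70; balance $361.75
Payment period 2: opening $361.75; interest $3.62 → $365.37; payment $73.06; balance $292.31
Payment period 3: opening $292.31; interest $2.92 → $295.23; payment $90.42; balance $204.81
Payment period 4: opening $204.81; interest $2.05 → $206.86; payment $107.78; balance $99.08
Payment period 5: opening $99.08; interest $0.99 → $100.07; payment $100.07; balance $0.00

$0.00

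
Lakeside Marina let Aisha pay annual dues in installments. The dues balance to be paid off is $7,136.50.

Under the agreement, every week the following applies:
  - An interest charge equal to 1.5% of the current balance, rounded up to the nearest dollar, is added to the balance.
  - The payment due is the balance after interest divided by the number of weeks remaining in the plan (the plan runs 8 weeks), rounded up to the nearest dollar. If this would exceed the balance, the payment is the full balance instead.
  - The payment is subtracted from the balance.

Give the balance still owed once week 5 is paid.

$2,882.50

# | Opening | Interest | Payment | End bal
1 | $7,136.50 | $108.00 | $906.00 | $6,338.50
2 | $6,338.50 | $96.00 | $920.00 | $5,514.50
3 | $5,514.50 | $83.00 | $933.00 | $4,664.50
4 | $4,664.50 | $70.00 | $947.00 | $3,787.50
5 | $3,787.50 | $57.00 | $962.00 | $2,882.50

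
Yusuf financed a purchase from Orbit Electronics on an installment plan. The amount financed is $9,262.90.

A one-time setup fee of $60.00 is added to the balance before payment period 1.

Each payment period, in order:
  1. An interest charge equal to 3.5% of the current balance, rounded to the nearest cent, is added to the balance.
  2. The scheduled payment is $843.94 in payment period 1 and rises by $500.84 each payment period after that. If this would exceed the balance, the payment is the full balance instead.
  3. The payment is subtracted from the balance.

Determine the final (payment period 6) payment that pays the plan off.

Payment period 1: $9,322.90 +$326.30 interest = $9,649.20; pay $843.94 → $8,805.26
Payment period 2: $8,805.26 +$308.18 interest = $9,113.44; pay $1,344.78 → $7,768.66
Payment period 3: $7,768.66 +$271.90 interest = $8,040.56; pay $1,845.62 → $6,194.94
Payment period 4: $6,194.94 +$216.82 interest = $6,411.76; pay $2,346.46 → $4,065.30
Payment period 5: $4,065.30 +$142.29 interest = $4,207.59; pay $2,847.30 → $1,360.29
Payment period 6: $1,360.29 +$47.61 interest = $1,407.90; pay $1,407.90 → $0.00

$1,407.90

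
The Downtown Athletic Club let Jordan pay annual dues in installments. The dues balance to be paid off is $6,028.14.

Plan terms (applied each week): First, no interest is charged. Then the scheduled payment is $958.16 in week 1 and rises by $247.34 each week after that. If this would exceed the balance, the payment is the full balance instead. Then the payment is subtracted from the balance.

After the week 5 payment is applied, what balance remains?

Week 1: opening $6,028.14; payment $958.16; balance $5,069.98
Week 2: opening $5,069.98; payment $1,205.50; balance $3,864.48
Week 3: opening $3,864.48; payment $1,452.84; balance $2,411.64
Week 4: opening $2,411.64; payment $1,700.18; balance $711.46
Week 5: opening $711.46; payment $711.46; balance $0.00

$0.00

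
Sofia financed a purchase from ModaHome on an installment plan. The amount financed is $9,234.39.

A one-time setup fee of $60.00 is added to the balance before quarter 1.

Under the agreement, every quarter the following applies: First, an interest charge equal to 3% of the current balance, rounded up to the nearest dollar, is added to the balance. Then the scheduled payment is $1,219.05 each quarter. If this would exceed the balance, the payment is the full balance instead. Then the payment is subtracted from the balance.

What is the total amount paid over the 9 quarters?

$10,718.39

Quarter 1: opening $9,294.39; interest $279.00 → $9,573.39; payment $1,219.05; balance $8,354.34
Quarter 2: opening $8,354.34; interest $251.00 → $8,605.34; payment $1,219.05; balance $7,386.29
Quarter 3: opening $7,386.29; interest $222.00 → $7,608.29; payment $1,219.05; balance $6,389.24
Quarter 4: opening $6,389.24; interest $192.00 → $6,581.24; payment $1,219.05; balance $5,362.19
Quarter 5: opening $5,362.19; interest $161.00 → $5,523.19; payment $1,219.05; balance $4,304.14
Quarter 6: opening $4,304.14; interest $130.00 → $4,434.14; payment $1,219.05; balance $3,215.09
Quarter 7: opening $3,215.09; interest $97.00 → $3,312.09; payment $1,219.05; balance $2,093.04
Quarter 8: opening $2,093.04; interest $63.00 → $2,156.04; payment $1,219.05; balance $936.99
Quarter 9: opening $936.99; interest $29.00 → $965.99; payment $965.99; balance $0.00
Total paid: $10,718.39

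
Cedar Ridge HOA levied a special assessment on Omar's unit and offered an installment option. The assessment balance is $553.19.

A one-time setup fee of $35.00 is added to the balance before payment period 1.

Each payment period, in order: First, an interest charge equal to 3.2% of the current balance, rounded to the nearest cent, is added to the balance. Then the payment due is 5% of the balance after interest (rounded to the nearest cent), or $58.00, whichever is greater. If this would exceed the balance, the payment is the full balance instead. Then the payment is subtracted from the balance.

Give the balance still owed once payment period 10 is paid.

# | Opening | Interest | Payment | End bal
1 | $588.19 | $18.82 | $58.00 | $549.01
2 | $549.01 | $17.57 | $58.00 | $508.58
3 | $508.58 | $16.27 | $58.00 | $466.85
4 | $466.85 | $14.94 | $58.00 | $423.79
5 | $423.79 | $13.56 | $58.00 | $379.35
6 | $379.35 | $12.14 | $58.00 | $333.49
7 | $333.49 | $10.67 | $58.00 | $286.16
8 | $286.16 | $9.16 | $58.00 | $237.32
9 | $237.32 | $7.59 | $58.00 | $186.91
10 | $186.91 | $5.98 | $58.00 | $134.89

$134.89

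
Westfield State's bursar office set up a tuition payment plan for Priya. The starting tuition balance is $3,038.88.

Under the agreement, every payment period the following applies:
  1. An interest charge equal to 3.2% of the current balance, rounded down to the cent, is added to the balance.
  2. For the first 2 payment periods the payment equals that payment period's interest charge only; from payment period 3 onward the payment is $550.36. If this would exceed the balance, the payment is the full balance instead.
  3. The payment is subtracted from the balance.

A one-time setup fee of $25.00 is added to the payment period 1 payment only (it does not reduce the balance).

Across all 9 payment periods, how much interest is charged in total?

# | Opening | Interest | Payment | Fee | End bal
1 | $3,038.88 | $97.24 | $97.24 | $25.00 | $3,038.88
2 | $3,038.88 | $97.24 | $97.24 | — | $3,038.88
3 | $3,038.88 | $97.24 | $550.36 | — | $2,585.76
4 | $2,585.76 | $82.74 | $550.36 | — | $2,118.14
5 | $2,118.14 | $67.78 | $550.36 | — | $1,635.56
6 | $1,635.56 | $52.33 | $550.36 | — | $1,137.53
7 | $1,137.53 | $36.40 | $550.36 | — | $623.57
8 | $623.57 | $19.95 | $550.36 | — | $93.16
9 | $93.16 | $2.98 | $96.14 | — | $0.00
Total interest: $97.24 + $97.24 + $97.24 + $82.74 + $67.78 + $52.33 + $36.40 + $19.95 + $2.98 = $553.90

$553.90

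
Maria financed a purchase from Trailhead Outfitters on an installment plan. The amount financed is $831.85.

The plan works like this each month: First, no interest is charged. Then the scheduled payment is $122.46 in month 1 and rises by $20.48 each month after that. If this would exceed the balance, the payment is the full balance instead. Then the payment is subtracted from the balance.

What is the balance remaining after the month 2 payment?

$566.45

Month 1: opening $831.85; payment $122.46; balance $709.39
Month 2: opening $709.39; payment $142.94; balance $566.45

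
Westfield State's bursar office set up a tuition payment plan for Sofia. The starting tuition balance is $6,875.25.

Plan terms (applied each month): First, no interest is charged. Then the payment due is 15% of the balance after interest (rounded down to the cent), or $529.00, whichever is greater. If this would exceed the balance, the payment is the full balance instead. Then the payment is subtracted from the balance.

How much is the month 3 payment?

Month 1: $6,875.25 − $1,031.28 → $5,843.97
Month 2: $5,843.97 − $876.59 → $4,967.38
Month 3: $4,967.38 − $745.10 → $4,222.28

$745.10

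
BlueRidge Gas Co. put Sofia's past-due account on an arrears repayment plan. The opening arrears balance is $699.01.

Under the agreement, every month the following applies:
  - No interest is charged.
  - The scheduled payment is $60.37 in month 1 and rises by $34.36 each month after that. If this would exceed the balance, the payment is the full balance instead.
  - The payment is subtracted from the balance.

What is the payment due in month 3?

Month 1: opening $699.01; payment $60.37; balance $638.64
Month 2: opening $638.64; payment $94.73; balance $543.91
Month 3: opening $543.91; payment $129.09; balance $414.82

$129.09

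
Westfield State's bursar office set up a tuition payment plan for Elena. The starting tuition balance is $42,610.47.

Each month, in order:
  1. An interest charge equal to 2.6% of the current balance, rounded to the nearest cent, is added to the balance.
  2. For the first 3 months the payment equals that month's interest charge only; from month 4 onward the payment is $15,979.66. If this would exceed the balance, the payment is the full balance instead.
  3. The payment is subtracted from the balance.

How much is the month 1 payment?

$1,107.87

# | Opening | Interest | Payment | End bal
1 | $42,610.47 | $1,107.87 | $1,107.87 | $42,610.47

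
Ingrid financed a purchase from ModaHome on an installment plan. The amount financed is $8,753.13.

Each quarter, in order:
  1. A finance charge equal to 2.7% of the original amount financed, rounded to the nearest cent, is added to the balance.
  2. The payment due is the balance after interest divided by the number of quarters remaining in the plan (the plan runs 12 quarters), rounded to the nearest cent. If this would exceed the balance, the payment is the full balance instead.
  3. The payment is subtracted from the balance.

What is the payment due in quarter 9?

$1,029.54

# | Opening | Interest | Payment | End bal
1 | $8,753.13 | $236.33 | $749.12 | $8,240.34
2 | $8,240.34 | $236.33 | $770.61 | $7,706.06
3 | $7,706.06 | $236.33 | $794.24 | $7,148.15
4 | $7,148.15 | $236.33 | $820.50 | $6,563.98
5 | $6,563.98 | $236.33 | $850.04 | $5,950.27
6 | $5,950.27 | $236.33 | $883.80 | $5,302.80
7 | $5,302.80 | $236.33 | $923.19 | $4,615.94
8 | $4,615.94 | $236.33 | $970.45 | $3,881.82
9 | $3,881.82 | $236.33 | $1,029.54 | $3,088.61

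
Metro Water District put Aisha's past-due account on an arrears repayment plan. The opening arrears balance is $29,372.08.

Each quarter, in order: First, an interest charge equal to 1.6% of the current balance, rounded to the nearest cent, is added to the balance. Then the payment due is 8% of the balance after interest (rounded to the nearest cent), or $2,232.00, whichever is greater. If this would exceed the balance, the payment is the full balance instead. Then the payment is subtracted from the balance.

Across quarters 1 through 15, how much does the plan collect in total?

Quarter 1: opening $29,372.08; interest $469.95 → $29,842.03; payment $2,387.36; balance $27,454.67
Quarter 2: opening $27,454.67; interest $439.27 → $27,893.94; payment $2,232.00; balance $25,661.94
Quarter 3: opening $25,661.94; interest $410.59 → $26,072.53; payment $2,232.00; balance $23,840.53
Quarter 4: opening $23,840.53; interest $381.45 → $24,221.98; payment $2,232.00; balance $21,989.98
Quarter 5: opening $21,989.98; interest $351.84 → $22,341.82; payment $2,232.00; balance $20,109.82
Quarter 6: opening $20,109.82; interest $321.76 → $20,431.58; payment $2,232.00; balance $18,199.58
Quarter 7: opening $18,199.58; interest $291.19 → $18,490.77; payment $2,232.00; balance $16,258.77
Quarter 8: opening $16,258.77; interest $260.14 → $16,518.91; payment $2,232.00; balance $14,286.91
Quarter 9: opening $14,286.91; interest $228.59 → $14,515.50; payment $2,232.00; balance $12,283.50
Quarter 10: opening $12,283.50; interest $196.54 → $12,480.04; payment $2,232.00; balance $10,248.04
Quarter 11: opening $10,248.04; interest $163.97 → $10,412.01; payment $2,232.00; balance $8,180.01
Quarter 12: opening $8,180.01; interest $130.88 → $8,310.89; payment $2,232.00; balance $6,078.89
Quarter 13: opening $6,078.89; interest $97.26 → $6,176.15; payment $2,232.00; balance $3,944.15
Quarter 14: opening $3,944.15; interest $63.11 → $4,007.26; payment $2,232.00; balance $1,775.26
Quarter 15: opening $1,775.26; interest $28.40 → $1,803.66; payment $1,803.66; balance $0.00
Total paid: $33,207.02

$33,207.02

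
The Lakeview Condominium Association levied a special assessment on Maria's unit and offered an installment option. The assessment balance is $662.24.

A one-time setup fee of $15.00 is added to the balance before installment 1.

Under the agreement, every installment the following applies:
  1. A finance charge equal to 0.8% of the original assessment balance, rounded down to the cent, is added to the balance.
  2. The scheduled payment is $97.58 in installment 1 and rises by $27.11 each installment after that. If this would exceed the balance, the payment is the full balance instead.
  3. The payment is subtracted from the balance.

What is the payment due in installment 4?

$178.91

# | Opening | Interest | Payment | End bal
1 | $677.24 | $5.29 | $97.58 | $584.95
2 | $584.95 | $5.29 | $124.69 | $465.55
3 | $465.55 | $5.29 | $151.80 | $319.04
4 | $319.04 | $5.29 | $178.91 | $145.42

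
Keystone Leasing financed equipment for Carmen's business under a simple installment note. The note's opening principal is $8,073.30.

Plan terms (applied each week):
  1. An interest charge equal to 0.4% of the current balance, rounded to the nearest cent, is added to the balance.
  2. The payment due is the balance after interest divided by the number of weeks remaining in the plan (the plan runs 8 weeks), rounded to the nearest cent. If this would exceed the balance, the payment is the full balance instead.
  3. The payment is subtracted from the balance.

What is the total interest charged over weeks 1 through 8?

$146.68

# | Opening | Interest | Payment | End bal
1 | $8,073.30 | $32.29 | $1,013.20 | $7,092.39
2 | $7,092.39 | $28.37 | $1,017.25 | $6,103.51
3 | $6,103.51 | $24.41 | $1,021.32 | $5,106.60
4 | $5,106.60 | $20.43 | $1,025.41 | $4,101.62
5 | $4,101.62 | $16.41 | $1,029.51 | $3,088.52
6 | $3,088.52 | $12.35 | $1,033.62 | $2,067.25
7 | $2,067.25 | $8.27 | $1,037.76 | $1,037.76
8 | $1,037.76 | $4.15 | $1,041.91 | $0.00
Total interest: $32.29 + $28.37 + $24.41 + $20.43 + $16.41 + $12.35 + $8.27 + $4.15 = $146.68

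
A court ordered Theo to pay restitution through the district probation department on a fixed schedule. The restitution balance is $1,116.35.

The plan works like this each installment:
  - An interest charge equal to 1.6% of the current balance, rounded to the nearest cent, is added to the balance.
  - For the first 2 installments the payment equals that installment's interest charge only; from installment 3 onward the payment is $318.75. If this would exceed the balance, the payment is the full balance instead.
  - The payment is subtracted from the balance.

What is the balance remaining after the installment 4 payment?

$509.76

Installment 1: opening $1,116.35; interest $17.86 → $1,134.21; payment $17.86; balance $1,116.35
Installment 2: opening $1,116.35; interest $17.86 → $1,134.21; payment $17.86; balance $1,116.35
Installment 3: opening $1,116.35; interest $17.86 → $1,134.21; payment $318.75; balance $815.46
Installment 4: opening $815.46; interest $13.05 → $828.51; payment $318.75; balance $509.76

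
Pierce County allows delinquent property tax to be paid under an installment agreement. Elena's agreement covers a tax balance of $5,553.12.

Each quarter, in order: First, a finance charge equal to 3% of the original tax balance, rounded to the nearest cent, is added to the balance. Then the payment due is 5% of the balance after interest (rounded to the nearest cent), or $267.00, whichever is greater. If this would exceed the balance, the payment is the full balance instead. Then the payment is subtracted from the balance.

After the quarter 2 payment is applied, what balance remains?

Quarter 1: opening $5,553.12; interest $166.59 → $5,719.71; payment $285.99; balance $5,433.72
Quarter 2: opening $5,433.72; interest $166.59 → $5,600.31; payment $280.02; balance $5,320.29

$5,320.29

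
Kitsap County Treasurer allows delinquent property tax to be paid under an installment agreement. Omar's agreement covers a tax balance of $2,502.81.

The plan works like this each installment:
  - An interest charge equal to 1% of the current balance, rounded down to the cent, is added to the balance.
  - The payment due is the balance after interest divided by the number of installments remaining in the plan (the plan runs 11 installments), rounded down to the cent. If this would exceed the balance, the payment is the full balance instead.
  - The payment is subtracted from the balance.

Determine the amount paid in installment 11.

$253.84

Installment 1: opening $2,502.81; interest $25.02 → $2,527.83; payment $229.80; balance $2,298.03
Installment 2: opening $2,298.03; interest $22.98 → $2,321.01; payment $232.10; balance $2,088.91
Installment 3: opening $2,088.91; interest $20.88 → $2,109.79; payment $234.42; balance $1,875.37
Installment 4: opening $1,875.37; interest $18.75 → $1,894.12; payment $236.76; balance $1,657.36
Installment 5: opening $1,657.36; interest $16.57 → $1,673.93; payment $239.13; balance $1,434.80
Installment 6: opening $1,434.80; interest $14.34 → $1,449.14; payment $241.52; balance $1,207.62
Installment 7: opening $1,207.62; interest $12.07 → $1,219.69; payment $243.93; balance $975.76
Installment 8: opening $975.76; interest $9.75 → $985.51; payment $246.37; balance $739.14
Installment 9: opening $739.14; interest $7.39 → $746.53; payment $248.84; balance $497.69
Installment 10: opening $497.69; interest $4.97 → $502.66; payment $251.33; balance $251.33
Installment 11: opening $251.33; interest $2.51 → $253.84; payment $253.84; balance $0.00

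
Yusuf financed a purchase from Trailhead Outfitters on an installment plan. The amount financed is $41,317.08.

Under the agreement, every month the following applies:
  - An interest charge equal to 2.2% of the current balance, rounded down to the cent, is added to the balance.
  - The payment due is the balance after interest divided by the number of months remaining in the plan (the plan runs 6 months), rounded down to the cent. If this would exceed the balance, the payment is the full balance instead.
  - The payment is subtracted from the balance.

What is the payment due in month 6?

$7,846.64

Month 1: opening $41,317.08; interest $908.97 → $42,226.05; payment $7,037.67; balance $35,188.38
Month 2: opening $35,188.38; interest $774.14 → $35,962.52; payment $7,192.50; balance $28,770.02
Month 3: opening $28,770.02; interest $632.94 → $29,402.96; payment $7,350.74; balance $22,052.22
Month 4: opening $22,052.22; interest $485.14 → $22,537.36; payment $7,512.45; balance $15,024.91
Month 5: opening $15,024.91; interest $330.54 → $15,355.45; payment $7,677.72; balance $7,677.73
Month 6: opening $7,677.73; interest $168.91 → $7,846.64; payment $7,846.64; balance $0.00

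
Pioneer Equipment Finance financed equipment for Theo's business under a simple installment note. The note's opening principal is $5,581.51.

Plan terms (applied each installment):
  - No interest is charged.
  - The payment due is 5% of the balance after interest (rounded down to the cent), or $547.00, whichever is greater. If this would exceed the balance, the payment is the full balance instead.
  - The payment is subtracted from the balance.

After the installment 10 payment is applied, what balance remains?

Installment 1: $5,581.51 − $547.00 → $5,034.51
Installment 2: $5,034.51 − $547.00 → $4,487.51
Installment 3: $4,487.51 − $547.00 → $3,940.51
Installment 4: $3,940.51 − $547.00 → $3,393.51
Installment 5: $3,393.51 − $547.00 → $2,846.51
Installment 6: $2,846.51 − $547.00 → $2,299.51
Installment 7: $2,299.51 − $547.00 → $1,752.51
Installment 8: $1,752.51 − $547.00 → $1,205.51
Installment 9: $1,205.51 − $547.00 → $658.51
Installment 10: $658.51 − $547.00 → $111.51

$111.51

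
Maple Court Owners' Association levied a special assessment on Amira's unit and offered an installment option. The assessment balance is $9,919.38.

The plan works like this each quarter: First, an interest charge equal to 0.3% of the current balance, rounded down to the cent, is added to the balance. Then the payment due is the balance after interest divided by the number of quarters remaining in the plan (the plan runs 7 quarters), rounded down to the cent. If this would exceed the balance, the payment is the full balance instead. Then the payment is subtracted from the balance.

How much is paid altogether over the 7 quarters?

$10,039.09

Quarter 1: opening $9,919.38; interest $29.75 → $9,949.13; payment $1,421.30; balance $8,527.83
Quarter 2: opening $8,527.83; interest $25.58 → $8,553.41; payment $1,425.56; balance $7,127.85
Quarter 3: opening $7,127.85; interest $21.38 → $7,149.23; payment $1,429.84; balance $5,719.39
Quarter 4: opening $5,719.39; interest $17.15 → $5,736.54; payment $1,434.13; balance $4,302.41
Quarter 5: opening $4,302.41; interest $12.90 → $4,315.31; payment $1,438.43; balance $2,876.88
Quarter 6: opening $2,876.88; interest $8.63 → $2,885.51; payment $1,442.75; balance $1,442.76
Quarter 7: opening $1,442.76; interest $4.32 → $1,447.08; payment $1,447.08; balance $0.00
Total paid: $10,039.09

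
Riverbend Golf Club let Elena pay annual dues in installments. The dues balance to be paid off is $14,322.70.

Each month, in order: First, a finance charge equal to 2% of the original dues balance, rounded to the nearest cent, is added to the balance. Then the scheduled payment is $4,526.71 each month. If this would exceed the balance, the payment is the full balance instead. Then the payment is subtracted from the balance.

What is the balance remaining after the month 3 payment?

Month 1: $14,322.70 +$286.45 interest = $14,609.15; pay $4,526.71 → $10,082.44
Month 2: $10,082.44 +$286.45 interest = $10,368.89; pay $4,526.71 → $5,842.18
Month 3: $5,842.18 +$286.45 interest = $6,128.63; pay $4,526.71 → $1,601.92

$1,601.92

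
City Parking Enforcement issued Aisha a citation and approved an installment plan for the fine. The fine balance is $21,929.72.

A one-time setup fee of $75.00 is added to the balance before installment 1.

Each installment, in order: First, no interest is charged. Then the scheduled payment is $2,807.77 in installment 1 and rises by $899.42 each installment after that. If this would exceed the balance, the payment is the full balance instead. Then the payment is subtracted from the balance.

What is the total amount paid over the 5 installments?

Installment 1: $22,004.72 − $2,807.77 → $19,196.95
Installment 2: $19,196.95 − $3,707.19 → $15,489.76
Installment 3: $15,489.76 − $4,606.61 → $10,883.15
Installment 4: $10,883.15 − $5,506.03 → $5,377.12
Installment 5: $5,377.12 − $5,377.12 → $0.00
Total paid: $22,004.72

$22,004.72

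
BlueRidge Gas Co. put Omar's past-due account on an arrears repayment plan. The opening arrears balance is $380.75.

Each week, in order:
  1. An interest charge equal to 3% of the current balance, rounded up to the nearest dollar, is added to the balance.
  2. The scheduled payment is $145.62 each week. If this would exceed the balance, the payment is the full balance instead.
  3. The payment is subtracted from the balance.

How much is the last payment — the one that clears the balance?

$113.51

Week 1: opening $380.75; interest $12.00 → $392.75; payment $145.62; balance $247.13
Week 2: opening $247.13; interest $8.00 → $255.13; payment $145.62; balance $109.51
Week 3: opening $109.51; interest $4.00 → $113.51; payment $113.51; balance $0.00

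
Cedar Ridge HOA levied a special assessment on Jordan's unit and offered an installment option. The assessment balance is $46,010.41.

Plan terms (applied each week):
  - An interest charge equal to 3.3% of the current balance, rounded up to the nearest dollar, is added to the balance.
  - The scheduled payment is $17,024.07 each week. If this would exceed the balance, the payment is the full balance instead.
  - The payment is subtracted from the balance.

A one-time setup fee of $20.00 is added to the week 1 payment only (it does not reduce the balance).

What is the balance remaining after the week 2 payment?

$14,488.27

# | Opening | Interest | Payment | Fee | End bal
1 | $46,010.41 | $1,519.00 | $17,024.07 | $20.00 | $30,505.34
2 | $30,505.34 | $1,007.00 | $17,024.07 | — | $14,488.27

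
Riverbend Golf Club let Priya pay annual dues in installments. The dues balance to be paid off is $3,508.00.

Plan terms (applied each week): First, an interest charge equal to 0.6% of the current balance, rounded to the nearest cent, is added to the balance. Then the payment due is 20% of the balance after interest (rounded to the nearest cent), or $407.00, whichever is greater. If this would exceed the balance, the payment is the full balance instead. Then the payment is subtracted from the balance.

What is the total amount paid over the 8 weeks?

Week 1: $3,508.00 +$21.05 interest = $3,529.05; pay $705.81 → $2,823.24
Week 2: $2,823.24 +$16.94 interest = $2,840.18; pay $568.04 → $2,272.14
Week 3: $2,272.14 +$13.63 interest = $2,285.77; pay $457.15 → $1,828.62
Week 4: $1,828.62 +$10.97 interest = $1,839.59; pay $407.00 → $1,432.59
Week 5: $1,432.59 +$8.60 interest = $1,441.19; pay $407.00 → $1,034.19
Week 6: $1,034.19 +$6.21 interest = $1,040.40; pay $407.00 → $633.40
Week 7: $633.40 +$3.80 interest = $637.20; pay $407.00 → $230.20
Week 8: $230.20 +$1.38 interest = $231.58; pay $231.58 → $0.00
Total paid: $3,590.58

$3,590.58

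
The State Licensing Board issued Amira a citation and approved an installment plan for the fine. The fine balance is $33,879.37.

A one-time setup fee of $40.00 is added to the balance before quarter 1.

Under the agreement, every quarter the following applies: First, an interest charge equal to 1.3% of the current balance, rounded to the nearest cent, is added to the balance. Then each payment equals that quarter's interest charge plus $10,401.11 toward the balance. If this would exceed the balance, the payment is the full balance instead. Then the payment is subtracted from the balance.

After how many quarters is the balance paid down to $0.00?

4

Quarter 1: opening $33,919.37; interest $440.95 → $34,360.32; payment $10,842.06; balance $23,518.26
Quarter 2: opening $23,518.26; interest $305.74 → $23,824.00; payment $10,706.85; balance $13,117.15
Quarter 3: opening $13,117.15; interest $170.52 → $13,287.67; payment $10,571.63; balance $2,716.04
Quarter 4: opening $2,716.04; interest $35.31 → $2,751.35; payment $2,751.35; balance $0.00
Balance reaches $0.00 in quarter 4.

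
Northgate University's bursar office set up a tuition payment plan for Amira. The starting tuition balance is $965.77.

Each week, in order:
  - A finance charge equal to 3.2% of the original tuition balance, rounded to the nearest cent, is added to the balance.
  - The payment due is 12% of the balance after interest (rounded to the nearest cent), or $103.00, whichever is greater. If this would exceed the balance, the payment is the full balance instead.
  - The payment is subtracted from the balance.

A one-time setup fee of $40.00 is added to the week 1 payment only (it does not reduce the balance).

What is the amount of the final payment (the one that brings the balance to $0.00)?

Week 1: $965.77 +$30.90 interest = $996.67; pay $119.60 (+ $40.00 fee) → $877.07
Week 2: $877.07 +$30.90 interest = $907.97; pay $108.96 → $799.01
Week 3: $799.01 +$30.90 interest = $829.91; pay $103.00 → $726.91
Week 4: $726.91 +$30.90 interest = $757.81; pay $103.00 → $654.81
Week 5: $654.81 +$30.90 interest = $685.71; pay $103.00 → $582.71
Week 6: $582.71 +$30.90 interest = $613.61; pay $103.00 → $510.61
Week 7: $510.61 +$30.90 interest = $541.51; pay $103.00 → $438.51
Week 8: $438.51 +$30.90 interest = $469.41; pay $103.00 → $366.41
Week 9: $366.41 +$30.90 interest = $397.31; pay $103.00 → $294.31
Week 10: $294.31 +$30.90 interest = $325.21; pay $103.00 → $222.21
Week 11: $222.21 +$30.90 interest = $253.11; pay $103.00 → $150.11
Week 12: $150.11 +$30.90 interest = $181.01; pay $103.00 → $78.01
Week 13: $78.01 +$30.90 interest = $108.91; pay $103.00 → $5.91
Week 14: $5.91 +$30.90 interest = $36.81; pay $36.81 → $0.00

$36.81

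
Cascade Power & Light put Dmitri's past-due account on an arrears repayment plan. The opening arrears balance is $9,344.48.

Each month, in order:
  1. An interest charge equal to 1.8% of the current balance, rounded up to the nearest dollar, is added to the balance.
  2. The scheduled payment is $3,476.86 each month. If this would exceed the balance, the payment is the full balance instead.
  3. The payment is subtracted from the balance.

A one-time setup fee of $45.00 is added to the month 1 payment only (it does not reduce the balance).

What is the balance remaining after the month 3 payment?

$0.00

Month 1: opening $9,344.48; interest $169.00 → $9,513.48; payment $3,476.86 (+ $45.00 fee); balance $6,036.62
Month 2: opening $6,036.62; interest $109.00 → $6,145.62; payment $3,476.86; balance $2,668.76
Month 3: opening $2,668.76; interest $49.00 → $2,717.76; payment $2,717.76; balance $0.00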